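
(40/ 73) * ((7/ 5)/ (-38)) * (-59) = 1652/ 1387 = 1.19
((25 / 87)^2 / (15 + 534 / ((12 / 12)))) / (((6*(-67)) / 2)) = -625 / 835231581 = -0.00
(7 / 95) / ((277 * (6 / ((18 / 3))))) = 7 / 26315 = 0.00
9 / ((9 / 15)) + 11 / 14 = 221 / 14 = 15.79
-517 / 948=-0.55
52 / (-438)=-26 / 219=-0.12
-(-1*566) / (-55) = -566 / 55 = -10.29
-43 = -43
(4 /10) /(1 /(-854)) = -1708 /5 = -341.60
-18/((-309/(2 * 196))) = 2352/103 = 22.83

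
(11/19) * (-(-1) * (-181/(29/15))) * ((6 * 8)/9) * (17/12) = -676940/1653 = -409.52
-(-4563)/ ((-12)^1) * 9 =-13689/ 4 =-3422.25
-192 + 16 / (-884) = -42436 / 221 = -192.02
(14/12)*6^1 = 7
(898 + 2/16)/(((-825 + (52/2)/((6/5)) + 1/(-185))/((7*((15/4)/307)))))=-418705875/4380059872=-0.10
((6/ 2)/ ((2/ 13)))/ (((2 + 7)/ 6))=13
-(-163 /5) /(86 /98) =7987 /215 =37.15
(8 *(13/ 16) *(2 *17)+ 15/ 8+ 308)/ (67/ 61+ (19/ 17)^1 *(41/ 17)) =74870363/ 535056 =139.93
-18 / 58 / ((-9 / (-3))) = -3 / 29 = -0.10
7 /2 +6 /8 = 17 /4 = 4.25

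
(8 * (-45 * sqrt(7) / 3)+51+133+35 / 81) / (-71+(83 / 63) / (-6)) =-209146 / 80763+45360 * sqrt(7) / 26921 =1.87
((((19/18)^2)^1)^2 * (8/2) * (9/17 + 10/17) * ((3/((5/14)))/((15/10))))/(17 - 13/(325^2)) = 4023660875/2200848084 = 1.83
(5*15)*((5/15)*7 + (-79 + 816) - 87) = 48925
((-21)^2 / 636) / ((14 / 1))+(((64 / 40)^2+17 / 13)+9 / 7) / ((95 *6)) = 5367121 / 91637000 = 0.06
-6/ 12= -1/ 2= -0.50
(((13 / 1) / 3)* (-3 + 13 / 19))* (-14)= 8008 / 57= 140.49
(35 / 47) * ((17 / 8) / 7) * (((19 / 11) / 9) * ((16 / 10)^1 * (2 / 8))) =323 / 18612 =0.02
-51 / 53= -0.96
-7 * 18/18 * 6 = -42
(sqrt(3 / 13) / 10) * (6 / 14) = 3 * sqrt(39) / 910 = 0.02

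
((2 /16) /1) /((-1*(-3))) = 1 /24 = 0.04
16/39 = 0.41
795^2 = 632025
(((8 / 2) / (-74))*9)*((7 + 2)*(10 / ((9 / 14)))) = -2520 / 37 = -68.11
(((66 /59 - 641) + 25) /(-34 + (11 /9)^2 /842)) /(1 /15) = 37113482340 /136806073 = 271.29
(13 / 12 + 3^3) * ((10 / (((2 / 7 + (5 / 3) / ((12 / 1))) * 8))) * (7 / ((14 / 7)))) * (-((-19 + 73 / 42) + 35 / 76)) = 316282925 / 65056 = 4861.70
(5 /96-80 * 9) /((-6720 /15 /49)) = 483805 /6144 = 78.74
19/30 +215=6469/30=215.63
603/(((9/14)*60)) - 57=-1241/30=-41.37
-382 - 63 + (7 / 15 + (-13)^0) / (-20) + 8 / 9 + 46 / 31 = -442.70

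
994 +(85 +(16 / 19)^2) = 1079.71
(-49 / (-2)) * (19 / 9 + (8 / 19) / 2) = 56.88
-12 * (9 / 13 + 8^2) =-10092 / 13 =-776.31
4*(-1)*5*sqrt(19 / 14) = -10*sqrt(266) / 7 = -23.30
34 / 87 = 0.39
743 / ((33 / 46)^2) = 1572188 / 1089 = 1443.70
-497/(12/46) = -11431/6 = -1905.17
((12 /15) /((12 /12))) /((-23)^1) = -4 /115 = -0.03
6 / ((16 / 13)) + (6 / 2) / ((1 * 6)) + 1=51 / 8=6.38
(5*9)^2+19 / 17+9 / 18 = 68905 / 34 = 2026.62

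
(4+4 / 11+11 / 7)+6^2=3229 / 77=41.94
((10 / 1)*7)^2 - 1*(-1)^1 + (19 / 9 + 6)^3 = 3961846 / 729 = 5434.63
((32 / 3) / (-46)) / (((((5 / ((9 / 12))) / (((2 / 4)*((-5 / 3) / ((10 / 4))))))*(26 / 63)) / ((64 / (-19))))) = -2688 / 28405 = -0.09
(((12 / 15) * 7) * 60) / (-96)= -7 / 2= -3.50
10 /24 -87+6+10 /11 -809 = -117305 /132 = -888.67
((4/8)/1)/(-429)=-1/858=-0.00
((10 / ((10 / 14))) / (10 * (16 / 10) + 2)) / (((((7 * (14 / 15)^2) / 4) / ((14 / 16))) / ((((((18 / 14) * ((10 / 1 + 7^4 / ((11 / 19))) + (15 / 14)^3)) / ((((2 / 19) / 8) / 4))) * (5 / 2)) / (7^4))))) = 2682936583875 / 3551117416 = 755.52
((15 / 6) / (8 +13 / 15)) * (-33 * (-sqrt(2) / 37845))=55 * sqrt(2) / 223706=0.00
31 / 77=0.40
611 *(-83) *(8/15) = -405704/15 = -27046.93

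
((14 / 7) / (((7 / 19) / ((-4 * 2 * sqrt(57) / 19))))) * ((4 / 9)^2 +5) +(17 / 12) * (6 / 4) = 17 / 8 - 6736 * sqrt(57) / 567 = -87.57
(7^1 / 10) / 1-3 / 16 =0.51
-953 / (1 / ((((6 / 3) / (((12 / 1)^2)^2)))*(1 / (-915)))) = 953 / 9486720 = 0.00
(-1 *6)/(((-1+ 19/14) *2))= -42/5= -8.40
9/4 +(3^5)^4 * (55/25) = 153418513689/20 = 7670925684.45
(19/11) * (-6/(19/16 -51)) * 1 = 0.21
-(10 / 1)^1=-10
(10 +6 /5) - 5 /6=10.37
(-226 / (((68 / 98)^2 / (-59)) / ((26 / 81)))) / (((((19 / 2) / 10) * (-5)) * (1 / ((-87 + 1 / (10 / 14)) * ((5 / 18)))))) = 178131092776 / 4002939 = 44500.08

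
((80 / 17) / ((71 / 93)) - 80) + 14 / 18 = -793631 / 10863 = -73.06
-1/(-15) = 1/15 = 0.07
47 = 47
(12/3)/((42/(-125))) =-250/21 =-11.90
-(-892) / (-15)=-892 / 15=-59.47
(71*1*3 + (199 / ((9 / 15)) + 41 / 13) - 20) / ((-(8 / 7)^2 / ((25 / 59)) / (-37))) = 933015125 / 147264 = 6335.66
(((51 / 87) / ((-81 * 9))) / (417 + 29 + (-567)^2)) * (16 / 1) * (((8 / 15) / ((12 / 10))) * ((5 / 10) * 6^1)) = -1088 / 20418083505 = -0.00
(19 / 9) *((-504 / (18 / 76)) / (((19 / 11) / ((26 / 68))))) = -152152 / 153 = -994.46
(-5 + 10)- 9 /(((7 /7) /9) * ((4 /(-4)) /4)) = 329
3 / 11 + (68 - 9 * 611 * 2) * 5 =-601147 / 11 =-54649.73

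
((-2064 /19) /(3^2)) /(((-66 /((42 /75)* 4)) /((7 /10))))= 67424 /235125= 0.29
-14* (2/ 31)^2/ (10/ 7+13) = -392/ 97061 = -0.00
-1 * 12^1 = -12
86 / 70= 43 / 35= 1.23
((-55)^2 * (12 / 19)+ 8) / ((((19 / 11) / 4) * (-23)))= -1603888 / 8303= -193.17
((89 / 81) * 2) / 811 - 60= -3941282 / 65691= -60.00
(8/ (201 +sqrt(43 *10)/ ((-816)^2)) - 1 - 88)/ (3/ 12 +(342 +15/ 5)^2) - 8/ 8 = -4267232646824581491345/ 4264045673038432736653 - 10653696 *sqrt(430)/ 4264045673038432736653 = -1.00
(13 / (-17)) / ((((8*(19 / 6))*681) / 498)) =-3237 / 146642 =-0.02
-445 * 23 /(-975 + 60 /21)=14329 /1361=10.53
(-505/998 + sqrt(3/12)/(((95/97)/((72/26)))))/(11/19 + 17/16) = 8950664/16185065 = 0.55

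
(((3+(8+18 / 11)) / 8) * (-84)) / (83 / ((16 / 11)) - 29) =-4.73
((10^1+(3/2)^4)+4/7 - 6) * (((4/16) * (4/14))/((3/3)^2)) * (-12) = -3237/392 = -8.26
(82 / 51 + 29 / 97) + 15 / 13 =196834 / 64311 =3.06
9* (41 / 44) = 369 / 44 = 8.39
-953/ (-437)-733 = -319368/ 437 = -730.82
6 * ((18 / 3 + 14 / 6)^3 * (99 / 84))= 171875 / 42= 4092.26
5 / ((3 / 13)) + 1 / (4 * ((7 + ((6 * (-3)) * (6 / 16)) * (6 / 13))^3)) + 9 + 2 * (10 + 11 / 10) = 817094603 / 15454515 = 52.87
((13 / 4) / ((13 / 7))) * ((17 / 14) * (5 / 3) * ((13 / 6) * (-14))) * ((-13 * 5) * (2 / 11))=502775 / 396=1269.63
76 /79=0.96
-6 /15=-2 /5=-0.40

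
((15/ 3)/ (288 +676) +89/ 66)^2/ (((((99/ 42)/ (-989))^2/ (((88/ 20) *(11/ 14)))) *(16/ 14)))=975826.86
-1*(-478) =478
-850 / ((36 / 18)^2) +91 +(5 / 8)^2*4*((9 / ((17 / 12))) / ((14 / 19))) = -102843 / 952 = -108.03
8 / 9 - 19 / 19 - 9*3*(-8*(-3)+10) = -918.11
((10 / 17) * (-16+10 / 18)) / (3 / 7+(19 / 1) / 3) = -4865 / 3621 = -1.34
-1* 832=-832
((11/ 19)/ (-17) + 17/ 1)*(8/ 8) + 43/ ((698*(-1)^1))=3811151/ 225454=16.90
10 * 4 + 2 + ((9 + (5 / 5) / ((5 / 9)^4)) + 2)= 39686 / 625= 63.50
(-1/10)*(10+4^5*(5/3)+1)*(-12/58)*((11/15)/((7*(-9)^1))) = -56683/137025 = -0.41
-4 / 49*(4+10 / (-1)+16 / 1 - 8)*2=-16 / 49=-0.33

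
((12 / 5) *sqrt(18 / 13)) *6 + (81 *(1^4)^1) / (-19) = -81 / 19 + 216 *sqrt(26) / 65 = 12.68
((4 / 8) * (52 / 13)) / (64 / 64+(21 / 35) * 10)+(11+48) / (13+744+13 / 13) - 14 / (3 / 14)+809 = 11843473 / 15918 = 744.03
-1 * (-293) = 293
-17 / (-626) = 17 / 626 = 0.03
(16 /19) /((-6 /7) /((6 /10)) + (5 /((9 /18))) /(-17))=-119 /285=-0.42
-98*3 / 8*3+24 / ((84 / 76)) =-2479 / 28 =-88.54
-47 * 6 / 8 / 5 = -141 / 20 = -7.05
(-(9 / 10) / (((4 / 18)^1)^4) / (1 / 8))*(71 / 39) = -1397493 / 260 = -5374.97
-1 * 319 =-319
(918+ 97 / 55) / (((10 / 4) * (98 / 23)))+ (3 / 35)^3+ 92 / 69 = 124054996 / 1414875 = 87.68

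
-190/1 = -190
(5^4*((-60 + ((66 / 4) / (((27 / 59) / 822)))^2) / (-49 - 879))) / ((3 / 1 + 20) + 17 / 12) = -4940950643125 / 203928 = -24228897.67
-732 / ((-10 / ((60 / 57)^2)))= 29280 / 361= 81.11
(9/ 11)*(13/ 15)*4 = 156/ 55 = 2.84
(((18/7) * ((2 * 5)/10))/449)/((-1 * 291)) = -6/304871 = -0.00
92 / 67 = 1.37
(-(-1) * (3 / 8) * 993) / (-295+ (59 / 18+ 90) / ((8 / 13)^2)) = -7.65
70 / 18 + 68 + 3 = 674 / 9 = 74.89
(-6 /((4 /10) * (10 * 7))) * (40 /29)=-0.30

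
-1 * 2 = -2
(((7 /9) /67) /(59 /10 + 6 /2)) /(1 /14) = 980 /53667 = 0.02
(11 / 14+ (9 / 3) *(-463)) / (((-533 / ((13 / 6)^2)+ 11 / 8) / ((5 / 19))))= 3.26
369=369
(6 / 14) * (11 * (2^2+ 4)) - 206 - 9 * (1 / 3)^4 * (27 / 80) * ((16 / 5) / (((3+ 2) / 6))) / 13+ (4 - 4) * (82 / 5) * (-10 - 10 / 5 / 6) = -1914376 / 11375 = -168.30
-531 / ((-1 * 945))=59 / 105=0.56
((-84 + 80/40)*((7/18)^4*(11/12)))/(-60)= 1082851/37791360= 0.03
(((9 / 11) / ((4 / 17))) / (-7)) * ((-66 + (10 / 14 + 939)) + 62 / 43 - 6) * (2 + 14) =-160108992 / 23177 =-6908.10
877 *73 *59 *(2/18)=3777239/9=419693.22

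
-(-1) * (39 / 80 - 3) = -201 / 80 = -2.51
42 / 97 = 0.43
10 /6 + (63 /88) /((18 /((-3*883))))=-54749 /528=-103.69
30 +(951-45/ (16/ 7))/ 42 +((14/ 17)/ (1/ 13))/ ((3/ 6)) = 73.59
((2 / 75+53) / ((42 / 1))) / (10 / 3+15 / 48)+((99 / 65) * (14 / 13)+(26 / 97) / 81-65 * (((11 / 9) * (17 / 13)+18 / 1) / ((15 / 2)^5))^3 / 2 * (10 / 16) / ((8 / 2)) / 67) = 1367427833722079095253733748 / 687204076533698067626953125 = 1.99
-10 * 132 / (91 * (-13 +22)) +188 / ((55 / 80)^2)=13085704 / 33033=396.14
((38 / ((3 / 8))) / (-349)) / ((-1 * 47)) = 304 / 49209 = 0.01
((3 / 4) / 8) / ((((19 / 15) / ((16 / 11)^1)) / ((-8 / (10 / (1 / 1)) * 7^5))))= -302526 / 209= -1447.49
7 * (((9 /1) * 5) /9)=35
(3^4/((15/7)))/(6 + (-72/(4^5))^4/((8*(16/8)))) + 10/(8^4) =554368608818579/87960952616960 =6.30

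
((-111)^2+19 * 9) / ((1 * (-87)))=-4164 / 29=-143.59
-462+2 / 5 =-2308 / 5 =-461.60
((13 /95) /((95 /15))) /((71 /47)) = 1833 /128155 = 0.01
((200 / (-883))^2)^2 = 0.00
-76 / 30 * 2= -76 / 15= -5.07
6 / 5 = 1.20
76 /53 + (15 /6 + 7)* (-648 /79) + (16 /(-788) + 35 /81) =-5082939871 /66811959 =-76.08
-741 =-741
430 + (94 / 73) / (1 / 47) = 35808 / 73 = 490.52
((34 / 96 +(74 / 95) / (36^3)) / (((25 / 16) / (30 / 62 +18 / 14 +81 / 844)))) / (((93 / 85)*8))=1519734056269 / 31456108555200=0.05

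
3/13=0.23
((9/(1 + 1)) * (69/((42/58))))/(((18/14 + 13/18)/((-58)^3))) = -458318088/11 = -41665280.73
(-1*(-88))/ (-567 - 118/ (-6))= -0.16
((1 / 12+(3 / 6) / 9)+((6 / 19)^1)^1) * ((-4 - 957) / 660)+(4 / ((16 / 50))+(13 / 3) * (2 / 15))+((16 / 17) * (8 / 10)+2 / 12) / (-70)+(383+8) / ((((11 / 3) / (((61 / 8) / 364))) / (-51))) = -64454589551 / 634888800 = -101.52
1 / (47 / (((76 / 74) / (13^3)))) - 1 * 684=-684.00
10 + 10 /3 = 40 /3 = 13.33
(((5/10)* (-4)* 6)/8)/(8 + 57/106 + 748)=-53/26731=-0.00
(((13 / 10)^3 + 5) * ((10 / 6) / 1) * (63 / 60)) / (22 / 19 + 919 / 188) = 14996149 / 7199000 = 2.08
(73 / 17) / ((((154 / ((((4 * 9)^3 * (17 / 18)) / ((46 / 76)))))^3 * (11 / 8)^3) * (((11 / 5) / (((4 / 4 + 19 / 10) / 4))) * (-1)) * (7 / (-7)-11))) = 389747396831057805312 / 81325440478051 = 4792441.26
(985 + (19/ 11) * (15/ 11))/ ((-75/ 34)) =-812396/ 1815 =-447.60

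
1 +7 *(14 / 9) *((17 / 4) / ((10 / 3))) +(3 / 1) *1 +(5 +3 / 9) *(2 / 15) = 3347 / 180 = 18.59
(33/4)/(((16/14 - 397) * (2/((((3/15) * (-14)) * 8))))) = 3234/13855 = 0.23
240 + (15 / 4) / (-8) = 7665 / 32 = 239.53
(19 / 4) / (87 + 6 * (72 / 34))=323 / 6780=0.05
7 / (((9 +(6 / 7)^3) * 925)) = 2401 / 3055275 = 0.00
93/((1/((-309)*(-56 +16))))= 1149480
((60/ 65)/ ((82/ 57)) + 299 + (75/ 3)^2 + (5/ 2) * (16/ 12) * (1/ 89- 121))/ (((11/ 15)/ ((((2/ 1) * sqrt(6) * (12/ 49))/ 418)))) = 635942040 * sqrt(6)/ 763403641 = 2.04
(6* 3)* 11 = 198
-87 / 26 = -3.35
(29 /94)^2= 841 /8836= 0.10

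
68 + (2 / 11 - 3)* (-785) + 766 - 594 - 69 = 26216 / 11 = 2383.27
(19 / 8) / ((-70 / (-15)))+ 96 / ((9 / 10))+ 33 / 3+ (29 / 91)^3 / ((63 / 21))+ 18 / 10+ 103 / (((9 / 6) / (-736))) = -9118573276733 / 180857040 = -50418.68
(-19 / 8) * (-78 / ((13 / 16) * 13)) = 17.54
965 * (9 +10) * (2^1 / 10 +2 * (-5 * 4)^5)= -117343996333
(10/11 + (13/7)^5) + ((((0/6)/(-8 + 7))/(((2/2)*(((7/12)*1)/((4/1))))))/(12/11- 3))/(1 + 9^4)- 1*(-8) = 5731309/184877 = 31.00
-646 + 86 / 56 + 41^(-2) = -30333617 / 47068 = -644.46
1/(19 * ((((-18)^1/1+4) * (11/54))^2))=729/112651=0.01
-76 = -76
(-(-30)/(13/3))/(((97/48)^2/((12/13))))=2488320/1590121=1.56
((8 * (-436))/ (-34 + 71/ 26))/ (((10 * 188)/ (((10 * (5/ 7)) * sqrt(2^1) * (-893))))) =-2153840 * sqrt(2)/ 5691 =-535.23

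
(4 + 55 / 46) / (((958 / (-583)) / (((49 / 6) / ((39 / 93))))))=-211652903 / 3437304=-61.58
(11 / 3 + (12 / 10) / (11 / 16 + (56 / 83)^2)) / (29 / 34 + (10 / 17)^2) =572319994 / 145478025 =3.93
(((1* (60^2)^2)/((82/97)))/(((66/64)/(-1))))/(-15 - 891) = 1117440000/68101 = 16408.57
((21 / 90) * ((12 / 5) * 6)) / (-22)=-42 / 275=-0.15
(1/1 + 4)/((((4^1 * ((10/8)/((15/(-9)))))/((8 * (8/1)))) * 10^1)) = -10.67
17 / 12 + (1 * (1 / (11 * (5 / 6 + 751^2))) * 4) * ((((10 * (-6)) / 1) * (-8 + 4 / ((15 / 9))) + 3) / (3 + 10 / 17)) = 341620117 / 241133244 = 1.42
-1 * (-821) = 821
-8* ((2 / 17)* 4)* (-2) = 128 / 17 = 7.53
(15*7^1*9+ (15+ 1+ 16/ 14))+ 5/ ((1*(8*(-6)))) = 323245/ 336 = 962.04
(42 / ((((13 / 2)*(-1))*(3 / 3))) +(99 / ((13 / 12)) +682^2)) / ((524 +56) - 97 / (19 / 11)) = 114906604 / 129389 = 888.07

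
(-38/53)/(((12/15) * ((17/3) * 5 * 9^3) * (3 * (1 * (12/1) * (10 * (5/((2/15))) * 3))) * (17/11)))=-209/301484511000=-0.00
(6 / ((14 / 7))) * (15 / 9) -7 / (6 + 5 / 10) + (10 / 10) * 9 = 168 / 13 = 12.92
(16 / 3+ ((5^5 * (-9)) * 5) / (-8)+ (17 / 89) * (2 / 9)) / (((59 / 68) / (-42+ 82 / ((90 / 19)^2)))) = -5041890589001 / 6488100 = -777098.16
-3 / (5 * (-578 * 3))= 1 / 2890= 0.00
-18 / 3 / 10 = -3 / 5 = -0.60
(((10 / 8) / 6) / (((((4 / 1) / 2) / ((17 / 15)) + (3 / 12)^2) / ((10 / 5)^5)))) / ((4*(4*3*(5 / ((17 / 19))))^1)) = 1156 / 84987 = 0.01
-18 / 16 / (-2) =9 / 16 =0.56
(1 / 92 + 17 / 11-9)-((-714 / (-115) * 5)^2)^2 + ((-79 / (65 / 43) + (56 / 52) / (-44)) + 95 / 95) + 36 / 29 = -21556773600840157 / 23210012540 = -928770.44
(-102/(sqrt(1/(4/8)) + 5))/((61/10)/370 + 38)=-629000/1078401 + 125800* sqrt(2)/1078401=-0.42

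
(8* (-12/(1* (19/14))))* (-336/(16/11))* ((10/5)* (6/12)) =310464/19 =16340.21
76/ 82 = 38/ 41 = 0.93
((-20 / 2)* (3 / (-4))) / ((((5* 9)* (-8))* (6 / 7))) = -0.02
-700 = -700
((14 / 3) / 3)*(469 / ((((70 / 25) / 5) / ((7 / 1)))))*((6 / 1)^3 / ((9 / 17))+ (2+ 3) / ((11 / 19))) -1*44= 3799448.17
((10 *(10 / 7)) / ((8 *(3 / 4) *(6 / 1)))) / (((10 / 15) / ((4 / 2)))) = 25 / 21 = 1.19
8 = 8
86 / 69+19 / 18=953 / 414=2.30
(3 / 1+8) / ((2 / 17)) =187 / 2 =93.50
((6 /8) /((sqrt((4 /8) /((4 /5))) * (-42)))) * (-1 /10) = sqrt(10) /1400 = 0.00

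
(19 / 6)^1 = 19 / 6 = 3.17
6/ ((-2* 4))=-3/ 4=-0.75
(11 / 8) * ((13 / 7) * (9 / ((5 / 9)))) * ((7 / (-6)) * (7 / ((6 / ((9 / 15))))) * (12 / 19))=-81081 / 3800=-21.34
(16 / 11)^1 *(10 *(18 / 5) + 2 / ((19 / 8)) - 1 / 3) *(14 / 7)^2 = 133184 / 627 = 212.41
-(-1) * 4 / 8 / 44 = 1 / 88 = 0.01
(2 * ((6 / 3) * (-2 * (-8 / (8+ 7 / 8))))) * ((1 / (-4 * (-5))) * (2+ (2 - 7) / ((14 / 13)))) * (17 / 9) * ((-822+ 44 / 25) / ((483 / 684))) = 62737204736 / 30006375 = 2090.80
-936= -936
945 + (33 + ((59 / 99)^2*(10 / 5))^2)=93994759222 / 96059601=978.50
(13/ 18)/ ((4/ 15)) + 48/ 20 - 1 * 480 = -56987/ 120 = -474.89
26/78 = 1/3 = 0.33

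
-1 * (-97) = 97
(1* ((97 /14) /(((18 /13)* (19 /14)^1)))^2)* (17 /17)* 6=1590121 /19494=81.57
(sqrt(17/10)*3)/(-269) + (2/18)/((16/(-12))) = -1/12 -3*sqrt(170)/2690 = -0.10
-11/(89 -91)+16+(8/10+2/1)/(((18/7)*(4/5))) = 823/36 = 22.86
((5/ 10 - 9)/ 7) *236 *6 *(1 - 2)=12036/ 7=1719.43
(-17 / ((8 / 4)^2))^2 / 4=289 / 64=4.52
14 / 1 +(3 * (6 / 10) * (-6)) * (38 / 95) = 242 / 25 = 9.68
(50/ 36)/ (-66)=-25/ 1188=-0.02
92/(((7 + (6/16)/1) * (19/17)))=12512/1121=11.16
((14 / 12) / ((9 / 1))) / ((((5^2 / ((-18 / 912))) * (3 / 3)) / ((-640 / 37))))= 56 / 31635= 0.00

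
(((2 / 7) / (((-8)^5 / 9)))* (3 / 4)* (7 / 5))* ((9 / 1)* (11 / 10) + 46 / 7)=-31131 / 22937600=-0.00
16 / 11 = 1.45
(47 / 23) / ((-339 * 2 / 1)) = -47 / 15594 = -0.00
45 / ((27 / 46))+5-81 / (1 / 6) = -1213 / 3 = -404.33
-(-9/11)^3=729/1331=0.55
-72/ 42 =-12/ 7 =-1.71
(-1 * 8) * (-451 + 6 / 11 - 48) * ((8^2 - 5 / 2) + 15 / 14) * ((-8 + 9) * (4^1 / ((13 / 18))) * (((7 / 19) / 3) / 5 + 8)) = 1054531967616 / 95095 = 11089247.25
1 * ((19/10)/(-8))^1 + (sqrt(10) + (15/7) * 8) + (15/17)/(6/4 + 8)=sqrt(10) + 3074641/180880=20.16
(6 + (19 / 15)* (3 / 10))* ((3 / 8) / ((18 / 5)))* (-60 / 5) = -319 / 40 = -7.98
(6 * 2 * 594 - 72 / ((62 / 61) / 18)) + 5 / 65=2358751 / 403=5852.98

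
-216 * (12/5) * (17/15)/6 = -2448/25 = -97.92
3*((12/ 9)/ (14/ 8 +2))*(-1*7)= -112/ 15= -7.47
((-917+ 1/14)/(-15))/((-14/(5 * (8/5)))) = -8558/245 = -34.93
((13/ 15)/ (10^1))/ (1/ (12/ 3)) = 0.35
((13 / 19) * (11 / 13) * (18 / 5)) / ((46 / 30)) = 594 / 437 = 1.36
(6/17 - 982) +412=-9684/17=-569.65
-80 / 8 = -10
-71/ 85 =-0.84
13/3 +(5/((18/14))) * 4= 179/9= 19.89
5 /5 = 1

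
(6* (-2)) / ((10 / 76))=-456 / 5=-91.20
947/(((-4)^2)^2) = 947/256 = 3.70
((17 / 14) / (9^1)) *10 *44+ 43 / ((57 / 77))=140591 / 1197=117.45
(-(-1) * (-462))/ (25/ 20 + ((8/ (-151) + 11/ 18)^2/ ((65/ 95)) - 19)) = 72028359/ 2696342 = 26.71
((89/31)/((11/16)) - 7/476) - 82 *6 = -11312005/23188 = -487.84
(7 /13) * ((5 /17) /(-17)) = -35 /3757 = -0.01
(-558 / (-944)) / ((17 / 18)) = 2511 / 4012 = 0.63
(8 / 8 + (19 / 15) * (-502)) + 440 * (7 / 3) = 1959 / 5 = 391.80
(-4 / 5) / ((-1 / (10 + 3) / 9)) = 468 / 5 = 93.60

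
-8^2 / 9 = -64 / 9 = -7.11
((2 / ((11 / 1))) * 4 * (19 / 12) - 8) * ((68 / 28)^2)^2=-18875746 / 79233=-238.23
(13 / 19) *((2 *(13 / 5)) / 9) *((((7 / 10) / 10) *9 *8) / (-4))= -1183 / 2375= -0.50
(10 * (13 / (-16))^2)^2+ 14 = 943401 / 16384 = 57.58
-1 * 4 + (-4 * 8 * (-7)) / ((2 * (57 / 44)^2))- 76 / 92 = 4626497 / 74727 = 61.91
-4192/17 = -246.59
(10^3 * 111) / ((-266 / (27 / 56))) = -374625 / 1862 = -201.19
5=5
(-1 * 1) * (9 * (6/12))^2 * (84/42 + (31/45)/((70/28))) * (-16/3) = 6144/25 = 245.76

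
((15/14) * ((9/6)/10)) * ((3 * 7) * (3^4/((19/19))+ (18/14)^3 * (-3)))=172773/686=251.86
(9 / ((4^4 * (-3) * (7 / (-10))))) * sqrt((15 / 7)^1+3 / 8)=15 * sqrt(1974) / 25088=0.03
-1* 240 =-240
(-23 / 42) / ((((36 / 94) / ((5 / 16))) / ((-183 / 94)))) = 7015 / 8064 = 0.87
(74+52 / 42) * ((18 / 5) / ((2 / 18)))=17064 / 7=2437.71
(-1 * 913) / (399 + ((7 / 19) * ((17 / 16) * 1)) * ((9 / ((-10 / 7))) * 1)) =-2775520 / 1205463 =-2.30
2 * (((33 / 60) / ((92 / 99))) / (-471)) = -363 / 144440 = -0.00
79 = 79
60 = 60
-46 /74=-23 /37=-0.62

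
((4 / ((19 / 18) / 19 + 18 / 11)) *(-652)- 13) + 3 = -519734 / 335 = -1551.44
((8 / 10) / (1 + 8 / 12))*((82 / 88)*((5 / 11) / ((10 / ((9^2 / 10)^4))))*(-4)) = -5294746683 / 15125000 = -350.07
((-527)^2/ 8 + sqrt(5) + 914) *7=7 *sqrt(5) + 1995287/ 8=249426.53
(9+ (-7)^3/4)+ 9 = -271/4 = -67.75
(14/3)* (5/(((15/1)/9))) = 14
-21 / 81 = -7 / 27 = -0.26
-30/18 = -5/3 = -1.67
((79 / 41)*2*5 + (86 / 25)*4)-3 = 30779 / 1025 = 30.03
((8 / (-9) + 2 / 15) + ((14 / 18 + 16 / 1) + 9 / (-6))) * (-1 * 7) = -9149 / 90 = -101.66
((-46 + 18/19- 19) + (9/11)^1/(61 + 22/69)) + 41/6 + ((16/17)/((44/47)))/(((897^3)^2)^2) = -466679567230126826074254612820837595263447487/8157884364117099804810368652323618825211726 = -57.21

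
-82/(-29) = 82/29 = 2.83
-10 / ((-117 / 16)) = 160 / 117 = 1.37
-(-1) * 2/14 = 1/7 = 0.14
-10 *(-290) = 2900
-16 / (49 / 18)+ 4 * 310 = 60472 / 49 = 1234.12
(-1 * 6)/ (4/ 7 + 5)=-14/ 13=-1.08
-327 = -327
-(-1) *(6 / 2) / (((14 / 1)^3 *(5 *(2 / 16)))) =3 / 1715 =0.00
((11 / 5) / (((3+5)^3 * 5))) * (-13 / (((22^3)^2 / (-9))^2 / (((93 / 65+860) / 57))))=-79569 / 74792742580649984000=-0.00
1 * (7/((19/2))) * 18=252/19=13.26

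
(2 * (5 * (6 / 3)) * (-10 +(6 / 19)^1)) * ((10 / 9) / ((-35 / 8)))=58880 / 1197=49.19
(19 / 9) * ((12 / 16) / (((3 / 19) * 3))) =361 / 108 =3.34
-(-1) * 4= 4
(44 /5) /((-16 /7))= -77 /20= -3.85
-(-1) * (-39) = -39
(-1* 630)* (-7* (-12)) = -52920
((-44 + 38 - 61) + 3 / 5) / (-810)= 166 / 2025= 0.08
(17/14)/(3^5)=17/3402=0.00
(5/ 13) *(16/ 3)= 80/ 39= 2.05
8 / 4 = 2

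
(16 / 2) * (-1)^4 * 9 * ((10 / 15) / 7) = 48 / 7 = 6.86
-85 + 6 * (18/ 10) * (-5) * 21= -1219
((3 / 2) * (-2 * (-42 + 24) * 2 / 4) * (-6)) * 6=-972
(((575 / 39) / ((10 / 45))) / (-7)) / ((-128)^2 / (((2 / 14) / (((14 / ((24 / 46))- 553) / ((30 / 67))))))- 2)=77625 / 1103770460156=0.00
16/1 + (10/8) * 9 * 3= 199/4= 49.75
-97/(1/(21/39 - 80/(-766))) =-310497/4979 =-62.36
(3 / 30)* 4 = 2 / 5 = 0.40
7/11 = 0.64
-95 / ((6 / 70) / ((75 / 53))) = -83125 / 53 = -1568.40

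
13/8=1.62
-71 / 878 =-0.08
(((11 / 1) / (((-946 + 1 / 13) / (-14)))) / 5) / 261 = 2002 / 16047585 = 0.00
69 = 69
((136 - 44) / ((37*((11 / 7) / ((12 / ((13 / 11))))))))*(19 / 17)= 146832 / 8177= 17.96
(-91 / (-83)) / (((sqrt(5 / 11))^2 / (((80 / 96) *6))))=1001 / 83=12.06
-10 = -10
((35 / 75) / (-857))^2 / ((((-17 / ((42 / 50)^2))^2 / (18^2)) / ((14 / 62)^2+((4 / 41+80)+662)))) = 0.00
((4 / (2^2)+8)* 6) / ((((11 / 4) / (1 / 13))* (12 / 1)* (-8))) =-9 / 572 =-0.02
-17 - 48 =-65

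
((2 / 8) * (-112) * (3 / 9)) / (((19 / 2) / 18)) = -336 / 19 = -17.68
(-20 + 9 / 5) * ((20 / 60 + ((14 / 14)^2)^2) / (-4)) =91 / 15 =6.07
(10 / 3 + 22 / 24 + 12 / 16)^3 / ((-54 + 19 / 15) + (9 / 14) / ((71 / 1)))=-1863750 / 786119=-2.37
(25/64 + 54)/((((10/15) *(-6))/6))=-10443/128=-81.59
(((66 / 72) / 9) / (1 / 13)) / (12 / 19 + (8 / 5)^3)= 0.28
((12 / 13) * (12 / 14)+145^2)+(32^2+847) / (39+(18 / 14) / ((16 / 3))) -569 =8200660592 / 399945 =20504.47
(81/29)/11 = 81/319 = 0.25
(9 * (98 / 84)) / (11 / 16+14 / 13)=2184 / 367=5.95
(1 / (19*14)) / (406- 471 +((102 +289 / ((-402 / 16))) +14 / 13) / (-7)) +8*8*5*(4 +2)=104201396427 / 54271562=1920.00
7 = 7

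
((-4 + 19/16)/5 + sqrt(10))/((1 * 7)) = -9/112 + sqrt(10)/7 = 0.37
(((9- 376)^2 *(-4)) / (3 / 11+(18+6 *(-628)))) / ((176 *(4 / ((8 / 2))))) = 134689 / 164988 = 0.82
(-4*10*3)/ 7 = -120/ 7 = -17.14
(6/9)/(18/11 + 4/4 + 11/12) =88/469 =0.19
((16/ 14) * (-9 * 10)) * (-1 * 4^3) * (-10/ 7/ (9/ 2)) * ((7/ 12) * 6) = -7314.29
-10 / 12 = -0.83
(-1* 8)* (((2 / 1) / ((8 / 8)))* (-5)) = 80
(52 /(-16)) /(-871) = 1 /268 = 0.00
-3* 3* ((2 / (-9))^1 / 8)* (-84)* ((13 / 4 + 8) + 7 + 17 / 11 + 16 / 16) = -436.70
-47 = -47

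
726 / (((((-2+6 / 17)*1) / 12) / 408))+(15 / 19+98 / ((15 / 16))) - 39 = -2158020.53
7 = 7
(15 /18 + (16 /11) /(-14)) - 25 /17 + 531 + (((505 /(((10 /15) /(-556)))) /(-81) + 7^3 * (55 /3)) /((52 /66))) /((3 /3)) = 15111.13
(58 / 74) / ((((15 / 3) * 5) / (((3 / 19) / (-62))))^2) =261 / 32090192500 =0.00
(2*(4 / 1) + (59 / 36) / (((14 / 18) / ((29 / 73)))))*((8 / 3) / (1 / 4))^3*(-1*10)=-54804480 / 511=-107249.47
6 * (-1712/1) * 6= -61632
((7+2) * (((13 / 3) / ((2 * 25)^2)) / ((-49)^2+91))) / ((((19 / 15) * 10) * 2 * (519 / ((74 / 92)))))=1443 / 3767953840000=0.00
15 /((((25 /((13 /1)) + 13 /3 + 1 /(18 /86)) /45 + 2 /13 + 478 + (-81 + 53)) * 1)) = 78975 /2371351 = 0.03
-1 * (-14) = 14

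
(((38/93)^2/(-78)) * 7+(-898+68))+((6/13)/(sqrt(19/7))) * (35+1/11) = -279973184/337311+2316 * sqrt(133)/2717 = -820.18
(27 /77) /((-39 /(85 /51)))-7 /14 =-1031 /2002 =-0.51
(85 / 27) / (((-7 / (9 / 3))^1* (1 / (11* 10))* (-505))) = 1870 / 6363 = 0.29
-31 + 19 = -12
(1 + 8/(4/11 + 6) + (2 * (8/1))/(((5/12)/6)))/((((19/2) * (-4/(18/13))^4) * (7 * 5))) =53426223/5318058200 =0.01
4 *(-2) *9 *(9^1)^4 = -472392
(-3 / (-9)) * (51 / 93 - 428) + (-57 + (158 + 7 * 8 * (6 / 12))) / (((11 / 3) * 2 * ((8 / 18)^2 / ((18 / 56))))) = -34788139 / 305536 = -113.86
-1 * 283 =-283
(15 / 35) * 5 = 15 / 7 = 2.14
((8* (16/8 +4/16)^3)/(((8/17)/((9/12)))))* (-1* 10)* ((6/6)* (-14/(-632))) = -1301265/40448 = -32.17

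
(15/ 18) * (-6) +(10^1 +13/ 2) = 23/ 2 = 11.50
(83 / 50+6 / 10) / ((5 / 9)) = 1017 / 250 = 4.07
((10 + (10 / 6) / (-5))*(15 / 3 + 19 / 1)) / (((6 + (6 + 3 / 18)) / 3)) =4176 / 73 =57.21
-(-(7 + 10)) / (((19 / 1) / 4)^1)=68 / 19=3.58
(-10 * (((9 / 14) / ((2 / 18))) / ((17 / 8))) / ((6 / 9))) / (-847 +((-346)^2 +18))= -1620 / 4715851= -0.00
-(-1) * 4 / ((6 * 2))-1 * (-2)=7 / 3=2.33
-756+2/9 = -6802/9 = -755.78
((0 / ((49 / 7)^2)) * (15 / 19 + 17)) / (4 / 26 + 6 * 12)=0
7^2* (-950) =-46550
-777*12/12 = -777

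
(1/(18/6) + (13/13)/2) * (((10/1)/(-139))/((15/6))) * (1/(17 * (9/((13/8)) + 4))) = -65/439518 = -0.00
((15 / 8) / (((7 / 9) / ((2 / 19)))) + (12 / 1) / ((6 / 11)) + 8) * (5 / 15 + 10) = 166315 / 532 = 312.62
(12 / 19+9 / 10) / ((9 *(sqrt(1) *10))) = 97 / 5700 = 0.02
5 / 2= 2.50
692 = 692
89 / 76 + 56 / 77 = 1587 / 836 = 1.90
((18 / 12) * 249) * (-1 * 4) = -1494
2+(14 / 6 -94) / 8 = -227 / 24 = -9.46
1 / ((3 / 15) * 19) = 5 / 19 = 0.26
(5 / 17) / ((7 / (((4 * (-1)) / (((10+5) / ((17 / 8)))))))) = -1 / 42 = -0.02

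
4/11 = 0.36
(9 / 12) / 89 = 3 / 356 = 0.01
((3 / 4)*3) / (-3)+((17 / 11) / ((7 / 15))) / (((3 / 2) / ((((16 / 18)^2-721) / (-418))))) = 15923981 / 5214132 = 3.05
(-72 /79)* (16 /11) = -1152 /869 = -1.33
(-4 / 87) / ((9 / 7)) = -28 / 783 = -0.04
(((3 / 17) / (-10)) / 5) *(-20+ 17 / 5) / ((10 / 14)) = 0.08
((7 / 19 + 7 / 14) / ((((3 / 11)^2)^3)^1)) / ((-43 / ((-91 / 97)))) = 1773332561 / 38515014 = 46.04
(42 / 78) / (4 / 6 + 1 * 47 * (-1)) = -21 / 1807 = -0.01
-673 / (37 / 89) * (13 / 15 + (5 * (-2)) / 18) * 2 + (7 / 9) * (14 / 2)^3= -410977 / 555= -740.50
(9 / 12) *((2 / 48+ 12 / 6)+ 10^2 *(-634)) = -1521551 / 32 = -47548.47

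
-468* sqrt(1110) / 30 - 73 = -78* sqrt(1110) / 5 - 73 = -592.74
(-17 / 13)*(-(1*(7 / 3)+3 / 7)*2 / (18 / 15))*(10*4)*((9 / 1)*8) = 1577600 / 91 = 17336.26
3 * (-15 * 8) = -360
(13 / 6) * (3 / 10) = 13 / 20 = 0.65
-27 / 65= -0.42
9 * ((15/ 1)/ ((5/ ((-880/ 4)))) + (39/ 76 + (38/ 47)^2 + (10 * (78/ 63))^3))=1926392709755/ 172752636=11151.16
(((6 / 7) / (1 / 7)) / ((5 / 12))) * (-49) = -705.60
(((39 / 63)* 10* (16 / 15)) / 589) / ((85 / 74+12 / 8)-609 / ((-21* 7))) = 15392 / 9324459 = 0.00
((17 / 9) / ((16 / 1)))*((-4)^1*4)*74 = -1258 / 9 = -139.78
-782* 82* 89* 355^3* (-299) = 76342584697125500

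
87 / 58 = 3 / 2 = 1.50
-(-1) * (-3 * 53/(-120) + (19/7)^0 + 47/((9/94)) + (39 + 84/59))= 11334463/21240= 533.64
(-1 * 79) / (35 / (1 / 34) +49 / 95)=-7505 / 113099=-0.07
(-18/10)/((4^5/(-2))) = 0.00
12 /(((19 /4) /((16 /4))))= 192 /19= 10.11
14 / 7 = 2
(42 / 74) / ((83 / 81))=1701 / 3071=0.55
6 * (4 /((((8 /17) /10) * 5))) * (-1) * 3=-306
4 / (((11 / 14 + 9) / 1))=56 / 137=0.41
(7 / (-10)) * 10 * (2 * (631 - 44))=-8218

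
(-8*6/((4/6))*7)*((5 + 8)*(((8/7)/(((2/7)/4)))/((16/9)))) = -58968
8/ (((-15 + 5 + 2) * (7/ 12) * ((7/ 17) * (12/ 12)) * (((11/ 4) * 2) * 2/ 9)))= -1836/ 539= -3.41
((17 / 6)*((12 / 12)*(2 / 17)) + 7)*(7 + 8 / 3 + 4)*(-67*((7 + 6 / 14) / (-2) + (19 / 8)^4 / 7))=-719920025 / 129024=-5579.74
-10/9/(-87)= 0.01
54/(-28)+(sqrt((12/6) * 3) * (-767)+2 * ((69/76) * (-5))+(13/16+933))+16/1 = 1997777/2128 - 767 * sqrt(6) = -939.95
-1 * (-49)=49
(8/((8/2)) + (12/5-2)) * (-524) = -6288/5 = -1257.60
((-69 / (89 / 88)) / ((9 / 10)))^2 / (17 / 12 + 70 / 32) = 6554521600 / 4110999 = 1594.39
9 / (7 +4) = 9 / 11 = 0.82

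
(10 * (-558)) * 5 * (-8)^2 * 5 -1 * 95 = -8928095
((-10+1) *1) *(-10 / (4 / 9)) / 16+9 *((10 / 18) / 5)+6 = 629 / 32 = 19.66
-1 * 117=-117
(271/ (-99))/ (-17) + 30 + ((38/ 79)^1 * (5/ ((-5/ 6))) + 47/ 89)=328998134/ 11833173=27.80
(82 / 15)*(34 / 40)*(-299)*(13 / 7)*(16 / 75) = -21673912 / 39375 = -550.45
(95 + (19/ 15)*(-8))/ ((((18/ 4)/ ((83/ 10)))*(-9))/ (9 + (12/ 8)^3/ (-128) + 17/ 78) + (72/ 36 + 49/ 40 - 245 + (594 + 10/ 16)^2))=99289030208/ 413383112775087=0.00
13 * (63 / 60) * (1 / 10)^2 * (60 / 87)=0.09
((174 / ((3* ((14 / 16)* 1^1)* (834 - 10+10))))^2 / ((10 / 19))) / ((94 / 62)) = 15851168 / 2002331835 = 0.01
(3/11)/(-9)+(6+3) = 296/33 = 8.97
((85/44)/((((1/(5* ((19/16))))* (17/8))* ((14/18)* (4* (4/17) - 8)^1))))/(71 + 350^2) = -1615/201343296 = -0.00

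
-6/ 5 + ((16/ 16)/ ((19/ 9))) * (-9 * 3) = -1329/ 95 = -13.99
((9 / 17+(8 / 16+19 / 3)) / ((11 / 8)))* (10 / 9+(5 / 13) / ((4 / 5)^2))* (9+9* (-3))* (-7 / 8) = 144.39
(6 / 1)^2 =36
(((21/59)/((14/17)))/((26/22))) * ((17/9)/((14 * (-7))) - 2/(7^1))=-50303/450996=-0.11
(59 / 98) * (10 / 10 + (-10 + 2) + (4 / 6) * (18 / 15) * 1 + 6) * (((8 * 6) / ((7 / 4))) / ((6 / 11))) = -10384 / 1715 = -6.05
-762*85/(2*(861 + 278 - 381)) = -32385/758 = -42.72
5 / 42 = 0.12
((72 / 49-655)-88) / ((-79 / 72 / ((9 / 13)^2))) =1253880 / 3871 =323.92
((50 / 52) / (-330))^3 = -125 / 5053029696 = -0.00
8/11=0.73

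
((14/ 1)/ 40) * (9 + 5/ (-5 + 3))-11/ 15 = 37/ 24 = 1.54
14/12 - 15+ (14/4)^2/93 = -1699/124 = -13.70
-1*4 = -4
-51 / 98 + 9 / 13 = 219 / 1274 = 0.17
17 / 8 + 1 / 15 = 263 / 120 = 2.19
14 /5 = 2.80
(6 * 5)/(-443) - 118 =-52304/443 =-118.07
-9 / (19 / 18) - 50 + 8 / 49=-54336 / 931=-58.36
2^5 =32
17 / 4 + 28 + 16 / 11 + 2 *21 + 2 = 3419 / 44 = 77.70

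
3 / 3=1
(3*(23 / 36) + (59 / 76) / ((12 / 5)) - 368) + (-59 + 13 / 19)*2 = -146647 / 304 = -482.39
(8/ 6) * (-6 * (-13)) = 104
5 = 5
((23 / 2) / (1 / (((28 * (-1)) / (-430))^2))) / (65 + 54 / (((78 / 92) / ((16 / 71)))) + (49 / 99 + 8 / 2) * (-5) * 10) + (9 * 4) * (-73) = -1613936891618658 / 614131158925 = -2628.00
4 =4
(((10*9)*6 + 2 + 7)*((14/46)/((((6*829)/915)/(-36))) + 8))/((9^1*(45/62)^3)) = 1658873940848/1737480375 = 954.76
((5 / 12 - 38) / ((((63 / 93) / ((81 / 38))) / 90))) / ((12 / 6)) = -5662305 / 1064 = -5321.72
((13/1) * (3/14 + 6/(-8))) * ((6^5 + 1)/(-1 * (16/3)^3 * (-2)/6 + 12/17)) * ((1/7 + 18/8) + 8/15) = -24442365519/7907648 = -3090.98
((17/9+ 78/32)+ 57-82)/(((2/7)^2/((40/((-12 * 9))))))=729365/7776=93.80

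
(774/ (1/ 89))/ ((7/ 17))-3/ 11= 12881661/ 77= 167294.30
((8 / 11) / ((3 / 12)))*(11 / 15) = 32 / 15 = 2.13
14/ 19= 0.74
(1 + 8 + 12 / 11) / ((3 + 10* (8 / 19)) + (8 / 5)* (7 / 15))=158175 / 124729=1.27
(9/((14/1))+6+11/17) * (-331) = -574285/238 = -2412.96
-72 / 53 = -1.36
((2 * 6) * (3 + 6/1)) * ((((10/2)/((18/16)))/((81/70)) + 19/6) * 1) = 20434/27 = 756.81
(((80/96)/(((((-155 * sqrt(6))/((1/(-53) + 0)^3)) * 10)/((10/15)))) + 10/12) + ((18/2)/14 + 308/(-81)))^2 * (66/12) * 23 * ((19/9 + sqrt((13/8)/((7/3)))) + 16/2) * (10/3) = 253 * (-121748633060 + 21 * sqrt(6))^2 * (9 * sqrt(546) + 2548)/414148893671280429103680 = 24976.62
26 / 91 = 2 / 7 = 0.29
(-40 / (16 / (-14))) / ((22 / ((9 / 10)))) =63 / 44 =1.43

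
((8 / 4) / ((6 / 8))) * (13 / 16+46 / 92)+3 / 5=41 / 10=4.10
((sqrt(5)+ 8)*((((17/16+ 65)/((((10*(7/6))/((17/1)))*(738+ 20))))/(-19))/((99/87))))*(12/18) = -74443/2376330-74443*sqrt(5)/19010640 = -0.04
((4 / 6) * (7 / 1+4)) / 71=0.10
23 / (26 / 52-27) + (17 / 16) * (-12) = -2887 / 212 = -13.62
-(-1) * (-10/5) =-2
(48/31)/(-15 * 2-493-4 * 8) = -16/5735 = -0.00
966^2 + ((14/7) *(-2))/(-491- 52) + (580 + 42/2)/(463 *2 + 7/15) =7041666380809/7546071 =933156.66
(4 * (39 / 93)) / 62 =26 / 961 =0.03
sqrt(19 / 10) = sqrt(190) / 10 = 1.38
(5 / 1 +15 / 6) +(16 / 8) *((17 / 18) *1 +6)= 385 / 18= 21.39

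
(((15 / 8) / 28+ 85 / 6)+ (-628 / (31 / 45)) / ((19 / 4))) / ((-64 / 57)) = 70329095 / 444416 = 158.25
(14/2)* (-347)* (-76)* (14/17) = 2584456/17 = 152026.82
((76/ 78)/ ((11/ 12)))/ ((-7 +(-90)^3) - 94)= -152/ 104261443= -0.00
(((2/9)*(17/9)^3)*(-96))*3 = -431.32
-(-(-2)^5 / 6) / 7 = -0.76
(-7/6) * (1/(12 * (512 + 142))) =-7/47088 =-0.00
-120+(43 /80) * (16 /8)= -4757 /40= -118.92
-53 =-53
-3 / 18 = -0.17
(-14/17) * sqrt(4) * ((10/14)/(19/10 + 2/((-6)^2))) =-225/374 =-0.60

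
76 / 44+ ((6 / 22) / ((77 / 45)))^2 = 1257386 / 717409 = 1.75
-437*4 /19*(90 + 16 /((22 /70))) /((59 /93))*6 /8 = -9946350 /649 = -15325.65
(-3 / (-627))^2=1 / 43681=0.00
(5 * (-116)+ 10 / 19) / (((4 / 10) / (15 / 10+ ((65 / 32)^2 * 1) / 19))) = -919582725 / 369664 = -2487.62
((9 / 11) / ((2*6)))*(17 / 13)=51 / 572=0.09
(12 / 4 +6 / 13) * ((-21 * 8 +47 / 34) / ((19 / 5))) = -1274625 / 8398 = -151.78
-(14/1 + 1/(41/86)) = -660/41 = -16.10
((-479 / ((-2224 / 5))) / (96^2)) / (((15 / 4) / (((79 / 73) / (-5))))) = -37841 / 5610885120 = -0.00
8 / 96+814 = 9769 / 12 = 814.08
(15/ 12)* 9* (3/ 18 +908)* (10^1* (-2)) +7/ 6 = -613009/ 3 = -204336.33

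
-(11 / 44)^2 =-1 / 16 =-0.06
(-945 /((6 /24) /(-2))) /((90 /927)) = 77868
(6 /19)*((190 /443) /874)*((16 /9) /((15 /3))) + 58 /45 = 1.29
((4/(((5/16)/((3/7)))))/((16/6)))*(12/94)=432/1645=0.26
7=7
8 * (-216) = -1728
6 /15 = 2 /5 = 0.40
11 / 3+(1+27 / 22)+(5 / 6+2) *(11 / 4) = 3613 / 264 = 13.69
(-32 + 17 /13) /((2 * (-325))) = 0.05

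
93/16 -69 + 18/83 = -83625/1328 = -62.97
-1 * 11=-11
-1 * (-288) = 288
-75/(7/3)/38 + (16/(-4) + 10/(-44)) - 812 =-1195378/1463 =-817.07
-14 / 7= -2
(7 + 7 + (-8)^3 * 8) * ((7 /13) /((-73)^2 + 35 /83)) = -91217 /221171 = -0.41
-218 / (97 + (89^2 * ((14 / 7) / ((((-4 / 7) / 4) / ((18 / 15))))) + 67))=545 / 332272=0.00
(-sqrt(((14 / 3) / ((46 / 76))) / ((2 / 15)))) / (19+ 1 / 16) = -16 * sqrt(30590) / 7015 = -0.40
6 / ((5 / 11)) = 13.20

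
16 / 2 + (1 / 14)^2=1569 / 196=8.01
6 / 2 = 3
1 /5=0.20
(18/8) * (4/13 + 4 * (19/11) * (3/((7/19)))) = 127404/1001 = 127.28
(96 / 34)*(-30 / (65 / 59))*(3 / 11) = -50976 / 2431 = -20.97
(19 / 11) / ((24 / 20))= 95 / 66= 1.44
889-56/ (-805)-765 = 14268/ 115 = 124.07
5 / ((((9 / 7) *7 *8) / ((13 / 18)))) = 65 / 1296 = 0.05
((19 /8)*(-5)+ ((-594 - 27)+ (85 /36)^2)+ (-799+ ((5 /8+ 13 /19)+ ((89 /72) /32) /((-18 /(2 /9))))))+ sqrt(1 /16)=-5051927915 /3545856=-1424.74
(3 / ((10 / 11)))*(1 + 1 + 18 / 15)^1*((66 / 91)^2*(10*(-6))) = -13799808 / 41405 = -333.29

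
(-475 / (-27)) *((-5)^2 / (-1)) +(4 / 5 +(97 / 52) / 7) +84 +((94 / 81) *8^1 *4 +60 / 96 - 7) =-95524483 / 294840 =-323.99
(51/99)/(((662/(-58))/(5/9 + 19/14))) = -118813/1376298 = -0.09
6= 6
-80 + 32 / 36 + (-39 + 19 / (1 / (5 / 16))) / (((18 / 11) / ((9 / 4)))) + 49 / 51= -2420803 / 19584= -123.61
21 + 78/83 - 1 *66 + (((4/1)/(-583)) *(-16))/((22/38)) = -23351413/532279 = -43.87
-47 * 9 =-423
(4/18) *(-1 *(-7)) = 14/9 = 1.56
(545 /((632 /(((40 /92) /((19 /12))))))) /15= 545 /34523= 0.02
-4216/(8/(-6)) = 3162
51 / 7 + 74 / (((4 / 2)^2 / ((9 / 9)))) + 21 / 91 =4735 / 182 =26.02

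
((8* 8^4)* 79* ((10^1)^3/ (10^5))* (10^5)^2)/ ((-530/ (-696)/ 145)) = 2612487782400000000/ 53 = 49292222309433962.26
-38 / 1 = -38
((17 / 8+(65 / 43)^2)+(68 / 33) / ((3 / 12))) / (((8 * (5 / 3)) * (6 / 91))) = 562026283 / 39050880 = 14.39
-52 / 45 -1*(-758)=34058 / 45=756.84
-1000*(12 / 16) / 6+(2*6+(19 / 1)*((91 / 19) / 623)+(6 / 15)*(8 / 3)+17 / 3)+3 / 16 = -105.93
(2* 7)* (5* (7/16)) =245/8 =30.62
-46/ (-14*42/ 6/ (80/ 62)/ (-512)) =-471040/ 1519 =-310.10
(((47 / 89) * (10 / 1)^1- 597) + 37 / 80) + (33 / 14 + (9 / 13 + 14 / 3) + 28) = -1079837371 / 1943760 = -555.54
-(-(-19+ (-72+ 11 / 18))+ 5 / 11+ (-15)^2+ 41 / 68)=-2130317 / 6732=-316.45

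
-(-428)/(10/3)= 642/5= 128.40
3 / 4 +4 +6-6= 19 / 4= 4.75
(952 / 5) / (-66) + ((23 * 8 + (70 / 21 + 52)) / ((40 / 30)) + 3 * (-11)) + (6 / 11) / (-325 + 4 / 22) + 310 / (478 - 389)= 1715130389 / 11659890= 147.10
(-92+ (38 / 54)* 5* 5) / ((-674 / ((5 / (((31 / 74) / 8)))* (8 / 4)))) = 5946640 / 282069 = 21.08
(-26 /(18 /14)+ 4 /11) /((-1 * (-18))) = -983 /891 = -1.10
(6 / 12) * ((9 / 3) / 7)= 3 / 14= 0.21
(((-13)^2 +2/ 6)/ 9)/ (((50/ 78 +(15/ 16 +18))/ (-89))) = -9404096/ 109953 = -85.53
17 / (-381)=-17 / 381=-0.04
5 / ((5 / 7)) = 7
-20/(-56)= 5/14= 0.36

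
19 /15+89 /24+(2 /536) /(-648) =4319887 /868320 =4.97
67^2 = 4489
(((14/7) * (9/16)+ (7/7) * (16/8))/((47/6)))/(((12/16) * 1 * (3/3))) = 25/47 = 0.53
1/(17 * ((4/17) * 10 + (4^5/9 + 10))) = 9/19298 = 0.00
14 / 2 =7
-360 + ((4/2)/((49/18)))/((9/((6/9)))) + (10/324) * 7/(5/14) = -1426223/3969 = -359.34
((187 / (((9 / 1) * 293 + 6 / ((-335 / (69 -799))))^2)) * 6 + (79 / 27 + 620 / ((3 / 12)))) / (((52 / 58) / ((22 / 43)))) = 74910301034829931 / 52868729747925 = 1416.91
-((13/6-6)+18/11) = 145/66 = 2.20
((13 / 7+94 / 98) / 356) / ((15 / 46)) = 529 / 21805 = 0.02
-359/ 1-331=-690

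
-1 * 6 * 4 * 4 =-96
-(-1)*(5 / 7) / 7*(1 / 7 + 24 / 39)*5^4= 215625 / 4459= 48.36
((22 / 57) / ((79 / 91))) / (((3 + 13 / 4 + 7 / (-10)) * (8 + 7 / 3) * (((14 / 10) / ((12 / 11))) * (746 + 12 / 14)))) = 18200 / 2250192629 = 0.00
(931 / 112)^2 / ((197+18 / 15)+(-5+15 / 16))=88445 / 248496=0.36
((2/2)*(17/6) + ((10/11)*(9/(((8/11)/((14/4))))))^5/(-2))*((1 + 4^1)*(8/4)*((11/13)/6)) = -511725061846295/7667712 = -66737647.66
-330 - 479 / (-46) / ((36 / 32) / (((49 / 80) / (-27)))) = -330.21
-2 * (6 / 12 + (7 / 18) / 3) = -34 / 27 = -1.26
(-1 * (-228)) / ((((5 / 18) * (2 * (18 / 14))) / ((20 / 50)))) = 3192 / 25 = 127.68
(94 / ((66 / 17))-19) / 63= 172 / 2079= 0.08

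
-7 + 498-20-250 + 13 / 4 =897 / 4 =224.25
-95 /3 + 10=-65 /3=-21.67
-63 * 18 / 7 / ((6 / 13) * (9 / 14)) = -546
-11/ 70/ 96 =-11/ 6720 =-0.00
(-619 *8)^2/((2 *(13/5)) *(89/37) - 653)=-38286.67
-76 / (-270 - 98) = 0.21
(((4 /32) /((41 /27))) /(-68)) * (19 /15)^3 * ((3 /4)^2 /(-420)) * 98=144039 /446080000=0.00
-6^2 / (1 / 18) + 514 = -134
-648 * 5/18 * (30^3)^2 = -131220000000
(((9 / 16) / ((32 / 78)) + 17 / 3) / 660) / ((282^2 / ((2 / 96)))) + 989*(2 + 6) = 7912.00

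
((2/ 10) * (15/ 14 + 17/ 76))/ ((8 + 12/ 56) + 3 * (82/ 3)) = 689/ 239970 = 0.00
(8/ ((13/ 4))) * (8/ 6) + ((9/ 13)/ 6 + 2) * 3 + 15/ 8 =3589/ 312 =11.50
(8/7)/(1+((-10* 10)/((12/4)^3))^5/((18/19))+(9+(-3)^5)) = -1033121304/875627605853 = -0.00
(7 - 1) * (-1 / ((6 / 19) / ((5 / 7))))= -95 / 7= -13.57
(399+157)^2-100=309036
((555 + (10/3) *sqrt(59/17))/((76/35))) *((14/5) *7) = 5065.66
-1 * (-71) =71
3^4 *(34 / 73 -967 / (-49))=5852817 / 3577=1636.24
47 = 47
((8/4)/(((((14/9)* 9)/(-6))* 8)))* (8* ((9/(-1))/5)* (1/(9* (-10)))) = -3/175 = -0.02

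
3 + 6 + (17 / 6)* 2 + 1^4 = 47 / 3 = 15.67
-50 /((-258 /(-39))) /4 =-325 /172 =-1.89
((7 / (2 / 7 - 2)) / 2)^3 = -117649 / 13824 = -8.51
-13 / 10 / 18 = -13 / 180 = -0.07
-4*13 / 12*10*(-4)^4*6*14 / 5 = -186368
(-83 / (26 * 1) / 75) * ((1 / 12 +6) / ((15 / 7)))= -42413 / 351000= -0.12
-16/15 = -1.07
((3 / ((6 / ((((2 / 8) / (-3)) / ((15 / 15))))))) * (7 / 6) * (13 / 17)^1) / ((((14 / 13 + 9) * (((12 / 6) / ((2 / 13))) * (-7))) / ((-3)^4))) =0.00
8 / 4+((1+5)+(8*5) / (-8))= 3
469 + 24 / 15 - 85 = 1928 / 5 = 385.60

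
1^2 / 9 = 1 / 9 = 0.11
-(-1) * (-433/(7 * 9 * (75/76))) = -32908/4725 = -6.96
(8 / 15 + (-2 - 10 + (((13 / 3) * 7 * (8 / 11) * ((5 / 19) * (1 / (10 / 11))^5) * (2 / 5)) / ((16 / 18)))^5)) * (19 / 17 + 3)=21236966824066370557756249393332053 / 3946282781250000000000000000000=5381.51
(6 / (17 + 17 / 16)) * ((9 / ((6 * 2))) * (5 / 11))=360 / 3179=0.11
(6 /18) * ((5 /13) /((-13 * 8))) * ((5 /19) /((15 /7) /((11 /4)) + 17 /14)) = -1925 /11829324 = -0.00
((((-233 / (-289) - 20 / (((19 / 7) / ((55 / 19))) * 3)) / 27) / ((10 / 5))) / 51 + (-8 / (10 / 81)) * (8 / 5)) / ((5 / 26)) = -539.15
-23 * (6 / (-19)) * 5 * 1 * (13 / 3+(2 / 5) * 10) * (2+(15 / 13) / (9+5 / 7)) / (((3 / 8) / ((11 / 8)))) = 59233625 / 25194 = 2351.10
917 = 917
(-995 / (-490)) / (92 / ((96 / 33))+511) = 796 / 212709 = 0.00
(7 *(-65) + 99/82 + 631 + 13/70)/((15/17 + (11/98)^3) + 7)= 581858743368/25859182775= 22.50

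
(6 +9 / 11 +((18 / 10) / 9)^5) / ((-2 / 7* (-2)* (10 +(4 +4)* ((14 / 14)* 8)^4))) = 820351 / 2253487500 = 0.00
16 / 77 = 0.21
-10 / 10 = -1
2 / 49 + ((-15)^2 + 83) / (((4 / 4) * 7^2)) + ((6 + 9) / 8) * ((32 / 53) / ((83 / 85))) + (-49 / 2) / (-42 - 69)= 368778979 / 47852322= 7.71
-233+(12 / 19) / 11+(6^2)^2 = 222179 / 209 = 1063.06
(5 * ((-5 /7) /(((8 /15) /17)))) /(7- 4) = -2125 /56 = -37.95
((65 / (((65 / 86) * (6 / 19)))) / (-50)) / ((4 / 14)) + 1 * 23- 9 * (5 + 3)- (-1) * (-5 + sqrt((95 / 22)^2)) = -226859 / 3300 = -68.75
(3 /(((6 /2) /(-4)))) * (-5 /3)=20 /3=6.67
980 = 980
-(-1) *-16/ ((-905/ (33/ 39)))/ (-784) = -11/ 576485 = -0.00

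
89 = 89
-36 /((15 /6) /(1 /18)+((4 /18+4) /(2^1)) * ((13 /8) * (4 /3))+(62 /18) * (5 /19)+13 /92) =-1699056 /2389147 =-0.71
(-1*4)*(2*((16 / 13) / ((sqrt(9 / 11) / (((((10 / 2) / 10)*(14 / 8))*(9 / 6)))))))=-56*sqrt(11) / 13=-14.29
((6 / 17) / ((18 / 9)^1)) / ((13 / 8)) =24 / 221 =0.11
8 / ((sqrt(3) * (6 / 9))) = 4 * sqrt(3) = 6.93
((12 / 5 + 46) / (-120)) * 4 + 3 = 104 / 75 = 1.39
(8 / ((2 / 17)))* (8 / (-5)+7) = 367.20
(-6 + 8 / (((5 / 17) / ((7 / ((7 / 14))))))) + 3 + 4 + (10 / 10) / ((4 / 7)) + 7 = 7811 / 20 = 390.55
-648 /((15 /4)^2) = -1152 /25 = -46.08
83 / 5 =16.60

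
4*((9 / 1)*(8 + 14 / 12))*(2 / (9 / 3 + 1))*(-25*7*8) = -231000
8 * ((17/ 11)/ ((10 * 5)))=0.25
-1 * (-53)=53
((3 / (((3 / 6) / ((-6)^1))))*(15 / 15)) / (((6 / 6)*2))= -18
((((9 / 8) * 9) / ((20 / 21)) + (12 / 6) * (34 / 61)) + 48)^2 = 340030100641 / 95257600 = 3569.59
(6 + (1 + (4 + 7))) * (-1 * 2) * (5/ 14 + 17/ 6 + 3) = -1560/ 7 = -222.86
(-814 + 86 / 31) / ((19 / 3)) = -75444 / 589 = -128.09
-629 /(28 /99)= -62271 /28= -2223.96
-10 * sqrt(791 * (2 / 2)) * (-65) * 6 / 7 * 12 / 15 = 3120 * sqrt(791) / 7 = 12535.59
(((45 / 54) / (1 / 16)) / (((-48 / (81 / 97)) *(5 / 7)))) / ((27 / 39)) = -91 / 194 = -0.47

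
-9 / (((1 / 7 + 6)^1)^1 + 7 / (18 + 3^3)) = -1.43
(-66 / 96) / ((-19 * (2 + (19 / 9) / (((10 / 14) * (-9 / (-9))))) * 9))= 0.00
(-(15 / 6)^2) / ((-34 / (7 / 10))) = 35 / 272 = 0.13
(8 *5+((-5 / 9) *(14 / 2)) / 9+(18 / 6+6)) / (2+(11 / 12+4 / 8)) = 15736 / 1107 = 14.21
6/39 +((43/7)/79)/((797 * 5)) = 0.15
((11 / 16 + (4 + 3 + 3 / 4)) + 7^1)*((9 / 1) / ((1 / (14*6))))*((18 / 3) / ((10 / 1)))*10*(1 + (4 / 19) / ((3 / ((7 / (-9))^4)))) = 34905871 / 486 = 71822.78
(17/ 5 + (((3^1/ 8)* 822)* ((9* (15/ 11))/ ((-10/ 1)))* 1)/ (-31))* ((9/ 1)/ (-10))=-1915479/ 136400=-14.04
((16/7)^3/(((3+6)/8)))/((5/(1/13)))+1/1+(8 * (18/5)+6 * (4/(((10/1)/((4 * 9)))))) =23348879/200655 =116.36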